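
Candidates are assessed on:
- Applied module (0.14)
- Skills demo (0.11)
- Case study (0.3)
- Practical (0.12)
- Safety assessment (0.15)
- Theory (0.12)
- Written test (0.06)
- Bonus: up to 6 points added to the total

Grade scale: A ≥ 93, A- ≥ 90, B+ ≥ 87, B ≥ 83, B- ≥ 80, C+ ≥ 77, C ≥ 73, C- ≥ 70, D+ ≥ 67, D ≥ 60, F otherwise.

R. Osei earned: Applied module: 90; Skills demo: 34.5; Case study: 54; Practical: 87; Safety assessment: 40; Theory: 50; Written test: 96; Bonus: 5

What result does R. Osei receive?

Weighted total:
  Applied module 90 × 0.14 = 12.6
  Skills demo 34.5 × 0.11 = 3.795
  Case study 54 × 0.3 = 16.2
  Practical 87 × 0.12 = 10.44
  Safety assessment 40 × 0.15 = 6
  Theory 50 × 0.12 = 6
  Written test 96 × 0.06 = 5.76
Sum = 60.795
Bonus: 60.795 + 5 = 65.795
65.795 is ≥ 60 and < 67 → D

D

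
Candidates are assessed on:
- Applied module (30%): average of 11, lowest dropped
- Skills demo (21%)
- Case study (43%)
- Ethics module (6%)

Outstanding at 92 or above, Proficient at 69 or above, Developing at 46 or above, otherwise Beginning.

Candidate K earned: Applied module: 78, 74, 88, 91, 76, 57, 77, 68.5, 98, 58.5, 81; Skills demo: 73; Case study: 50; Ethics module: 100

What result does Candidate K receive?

Applied module: drop 57 → average of remaining 10 = 790/10 = 79
Weighted total:
  Applied module 79 × 0.3 = 23.7
  Skills demo 73 × 0.21 = 15.33
  Case study 50 × 0.43 = 21.5
  Ethics module 100 × 0.06 = 6
Sum = 66.53
66.53 is ≥ 46 and < 69 → Developing

Developing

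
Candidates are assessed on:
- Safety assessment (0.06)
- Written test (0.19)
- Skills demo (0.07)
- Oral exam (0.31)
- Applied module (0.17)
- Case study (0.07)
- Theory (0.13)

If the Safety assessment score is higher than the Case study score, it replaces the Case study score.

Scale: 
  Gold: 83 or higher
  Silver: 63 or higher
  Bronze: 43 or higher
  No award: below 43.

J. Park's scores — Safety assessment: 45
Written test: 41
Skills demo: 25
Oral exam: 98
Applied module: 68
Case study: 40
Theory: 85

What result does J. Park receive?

Safety assessment (45) > Case study (40), so Case study counts as 45.
Weighted total:
  Safety assessment 45 × 0.06 = 2.7
  Written test 41 × 0.19 = 7.79
  Skills demo 25 × 0.07 = 1.75
  Oral exam 98 × 0.31 = 30.38
  Applied module 68 × 0.17 = 11.56
  Case study 45 × 0.07 = 3.15
  Theory 85 × 0.13 = 11.05
Sum = 68.38
68.38 is ≥ 63 and < 83 → Silver

Silver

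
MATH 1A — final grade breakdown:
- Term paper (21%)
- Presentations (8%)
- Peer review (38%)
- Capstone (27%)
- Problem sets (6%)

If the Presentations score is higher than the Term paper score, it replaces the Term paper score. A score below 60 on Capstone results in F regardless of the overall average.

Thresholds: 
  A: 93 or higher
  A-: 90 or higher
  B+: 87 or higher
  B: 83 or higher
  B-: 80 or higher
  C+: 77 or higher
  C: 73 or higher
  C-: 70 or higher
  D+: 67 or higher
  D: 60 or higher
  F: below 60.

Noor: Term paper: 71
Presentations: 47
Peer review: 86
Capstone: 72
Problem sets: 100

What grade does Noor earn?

Presentations (47) ≤ Term paper (71), so Term paper stays at 71.
Capstone score 72 ≥ 60: minimum met.
Weighted total:
  Term paper 71 × 0.21 = 14.91
  Presentations 47 × 0.08 = 3.76
  Peer review 86 × 0.38 = 32.68
  Capstone 72 × 0.27 = 19.44
  Problem sets 100 × 0.06 = 6
Sum = 76.79
76.79 is ≥ 73 and < 77 → C

C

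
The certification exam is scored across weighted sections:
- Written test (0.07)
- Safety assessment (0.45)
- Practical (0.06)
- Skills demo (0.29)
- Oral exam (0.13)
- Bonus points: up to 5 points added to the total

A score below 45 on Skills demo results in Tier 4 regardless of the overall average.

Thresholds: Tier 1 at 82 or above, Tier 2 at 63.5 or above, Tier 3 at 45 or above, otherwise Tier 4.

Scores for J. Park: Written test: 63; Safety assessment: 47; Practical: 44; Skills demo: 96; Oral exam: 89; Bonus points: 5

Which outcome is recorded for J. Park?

Tier 2

Skills demo score 96 ≥ 45: minimum met.
Weighted total:
  Written test 63 × 0.07 = 4.41
  Safety assessment 47 × 0.45 = 21.15
  Practical 44 × 0.06 = 2.64
  Skills demo 96 × 0.29 = 27.84
  Oral exam 89 × 0.13 = 11.57
Sum = 67.61
Bonus points: 67.61 + 5 = 72.61
72.61 is ≥ 63.5 and < 82 → Tier 2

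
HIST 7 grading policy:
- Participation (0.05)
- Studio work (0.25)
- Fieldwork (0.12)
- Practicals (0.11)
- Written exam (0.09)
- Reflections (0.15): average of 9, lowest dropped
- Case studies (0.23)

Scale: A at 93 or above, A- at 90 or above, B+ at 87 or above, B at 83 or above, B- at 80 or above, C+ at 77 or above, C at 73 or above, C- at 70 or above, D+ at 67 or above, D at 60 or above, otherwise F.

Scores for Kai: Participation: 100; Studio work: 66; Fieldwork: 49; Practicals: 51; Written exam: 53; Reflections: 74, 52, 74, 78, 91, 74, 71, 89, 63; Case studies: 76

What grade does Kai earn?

D

Reflections: drop 52 → average of remaining 8 = 614/8 = 76.75
Weighted total:
  Participation 100 × 0.05 = 5
  Studio work 66 × 0.25 = 16.5
  Fieldwork 49 × 0.12 = 5.88
  Practicals 51 × 0.11 = 5.61
  Written exam 53 × 0.09 = 4.77
  Reflections 76.75 × 0.15 = 11.5125
  Case studies 76 × 0.23 = 17.48
Sum = 66.7525
66.7525 is ≥ 60 and < 67 → D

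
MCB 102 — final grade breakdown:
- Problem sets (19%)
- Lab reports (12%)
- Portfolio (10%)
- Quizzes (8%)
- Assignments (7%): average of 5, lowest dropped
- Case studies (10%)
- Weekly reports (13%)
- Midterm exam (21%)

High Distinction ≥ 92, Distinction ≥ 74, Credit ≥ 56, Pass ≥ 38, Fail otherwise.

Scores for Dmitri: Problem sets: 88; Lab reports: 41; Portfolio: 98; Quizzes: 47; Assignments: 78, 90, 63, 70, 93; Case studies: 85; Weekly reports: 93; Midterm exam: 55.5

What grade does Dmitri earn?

Assignments: drop 63 → average of remaining 4 = 331/4 = 82.75
Weighted total:
  Problem sets 88 × 0.19 = 16.72
  Lab reports 41 × 0.12 = 4.92
  Portfolio 98 × 0.1 = 9.8
  Quizzes 47 × 0.08 = 3.76
  Assignments 82.75 × 0.07 = 5.7925
  Case studies 85 × 0.1 = 8.5
  Weekly reports 93 × 0.13 = 12.09
  Midterm exam 55.5 × 0.21 = 11.655
Sum = 73.2375
73.2375 is ≥ 56 and < 74 → Credit

Credit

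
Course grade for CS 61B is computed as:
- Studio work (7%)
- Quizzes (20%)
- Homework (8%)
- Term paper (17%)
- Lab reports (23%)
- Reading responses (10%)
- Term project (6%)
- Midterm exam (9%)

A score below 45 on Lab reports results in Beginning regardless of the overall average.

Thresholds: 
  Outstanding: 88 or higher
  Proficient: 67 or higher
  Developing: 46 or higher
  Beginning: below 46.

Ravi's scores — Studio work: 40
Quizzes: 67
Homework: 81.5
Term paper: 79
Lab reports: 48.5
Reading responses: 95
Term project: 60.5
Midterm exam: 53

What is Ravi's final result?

Lab reports score 48.5 ≥ 45: minimum met.
Weighted total:
  Studio work 40 × 0.07 = 2.8
  Quizzes 67 × 0.2 = 13.4
  Homework 81.5 × 0.08 = 6.52
  Term paper 79 × 0.17 = 13.43
  Lab reports 48.5 × 0.23 = 11.155
  Reading responses 95 × 0.1 = 9.5
  Term project 60.5 × 0.06 = 3.63
  Midterm exam 53 × 0.09 = 4.77
Sum = 65.205
65.205 is ≥ 46 and < 67 → Developing

Developing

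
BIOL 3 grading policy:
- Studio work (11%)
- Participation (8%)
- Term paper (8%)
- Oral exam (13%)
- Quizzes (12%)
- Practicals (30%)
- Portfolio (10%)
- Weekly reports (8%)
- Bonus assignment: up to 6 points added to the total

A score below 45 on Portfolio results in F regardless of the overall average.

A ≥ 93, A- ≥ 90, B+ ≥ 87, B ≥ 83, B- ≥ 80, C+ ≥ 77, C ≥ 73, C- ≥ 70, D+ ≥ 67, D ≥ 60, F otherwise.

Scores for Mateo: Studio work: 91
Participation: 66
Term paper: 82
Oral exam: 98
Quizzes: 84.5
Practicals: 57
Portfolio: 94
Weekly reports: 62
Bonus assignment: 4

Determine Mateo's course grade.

Portfolio score 94 ≥ 45: minimum met.
Weighted total:
  Studio work 91 × 0.11 = 10.01
  Participation 66 × 0.08 = 5.28
  Term paper 82 × 0.08 = 6.56
  Oral exam 98 × 0.13 = 12.74
  Quizzes 84.5 × 0.12 = 10.14
  Practicals 57 × 0.3 = 17.1
  Portfolio 94 × 0.1 = 9.4
  Weekly reports 62 × 0.08 = 4.96
Sum = 76.19
Bonus assignment: 76.19 + 4 = 80.19
80.19 is ≥ 80 and < 83 → B-

B-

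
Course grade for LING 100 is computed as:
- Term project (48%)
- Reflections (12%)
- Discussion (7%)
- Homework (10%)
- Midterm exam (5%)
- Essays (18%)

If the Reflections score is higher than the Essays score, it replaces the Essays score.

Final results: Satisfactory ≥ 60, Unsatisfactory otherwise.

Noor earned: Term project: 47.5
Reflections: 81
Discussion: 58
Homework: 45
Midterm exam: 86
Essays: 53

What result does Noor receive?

Unsatisfactory

Reflections (81) > Essays (53), so Essays counts as 81.
Weighted total:
  Term project 47.5 × 0.48 = 22.8
  Reflections 81 × 0.12 = 9.72
  Discussion 58 × 0.07 = 4.06
  Homework 45 × 0.1 = 4.5
  Midterm exam 86 × 0.05 = 4.3
  Essays 81 × 0.18 = 14.58
Sum = 59.96
59.96 < 60 → Unsatisfactory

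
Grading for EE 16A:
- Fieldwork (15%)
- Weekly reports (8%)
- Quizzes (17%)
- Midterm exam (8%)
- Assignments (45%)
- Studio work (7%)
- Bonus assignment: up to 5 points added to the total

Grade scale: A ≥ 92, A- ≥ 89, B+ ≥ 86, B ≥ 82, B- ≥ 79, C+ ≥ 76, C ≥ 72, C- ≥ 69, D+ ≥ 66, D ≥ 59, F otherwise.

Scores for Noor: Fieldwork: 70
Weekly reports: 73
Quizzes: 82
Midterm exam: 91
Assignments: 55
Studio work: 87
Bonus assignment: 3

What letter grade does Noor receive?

C-

Weighted total:
  Fieldwork 70 × 0.15 = 10.5
  Weekly reports 73 × 0.08 = 5.84
  Quizzes 82 × 0.17 = 13.94
  Midterm exam 91 × 0.08 = 7.28
  Assignments 55 × 0.45 = 24.75
  Studio work 87 × 0.07 = 6.09
Sum = 68.4
Bonus assignment: 68.4 + 3 = 71.4
71.4 is ≥ 69 and < 72 → C-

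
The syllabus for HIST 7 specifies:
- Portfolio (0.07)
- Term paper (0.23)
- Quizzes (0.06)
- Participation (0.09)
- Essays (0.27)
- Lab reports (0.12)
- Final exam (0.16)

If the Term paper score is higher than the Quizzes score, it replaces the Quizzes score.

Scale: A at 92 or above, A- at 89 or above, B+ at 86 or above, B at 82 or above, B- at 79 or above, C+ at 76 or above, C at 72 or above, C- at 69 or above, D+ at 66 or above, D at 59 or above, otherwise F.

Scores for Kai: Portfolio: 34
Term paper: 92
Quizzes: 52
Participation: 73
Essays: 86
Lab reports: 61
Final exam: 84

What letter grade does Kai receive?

Term paper (92) > Quizzes (52), so Quizzes counts as 92.
Weighted total:
  Portfolio 34 × 0.07 = 2.38
  Term paper 92 × 0.23 = 21.16
  Quizzes 92 × 0.06 = 5.52
  Participation 73 × 0.09 = 6.57
  Essays 86 × 0.27 = 23.22
  Lab reports 61 × 0.12 = 7.32
  Final exam 84 × 0.16 = 13.44
Sum = 79.61
79.61 is ≥ 79 and < 82 → B-

B-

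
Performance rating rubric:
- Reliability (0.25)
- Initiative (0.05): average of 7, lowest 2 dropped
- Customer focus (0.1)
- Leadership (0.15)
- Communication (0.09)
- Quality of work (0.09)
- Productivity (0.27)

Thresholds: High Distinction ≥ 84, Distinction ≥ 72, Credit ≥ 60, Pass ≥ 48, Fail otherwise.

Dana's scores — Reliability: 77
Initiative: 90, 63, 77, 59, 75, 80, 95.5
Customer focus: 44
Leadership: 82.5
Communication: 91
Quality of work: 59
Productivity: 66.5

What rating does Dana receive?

Initiative: drop 59, 63 → average of remaining 5 = 417.5/5 = 83.5
Weighted total:
  Reliability 77 × 0.25 = 19.25
  Initiative 83.5 × 0.05 = 4.175
  Customer focus 44 × 0.1 = 4.4
  Leadership 82.5 × 0.15 = 12.375
  Communication 91 × 0.09 = 8.19
  Quality of work 59 × 0.09 = 5.31
  Productivity 66.5 × 0.27 = 17.955
Sum = 71.655
71.655 is ≥ 60 and < 72 → Credit

Credit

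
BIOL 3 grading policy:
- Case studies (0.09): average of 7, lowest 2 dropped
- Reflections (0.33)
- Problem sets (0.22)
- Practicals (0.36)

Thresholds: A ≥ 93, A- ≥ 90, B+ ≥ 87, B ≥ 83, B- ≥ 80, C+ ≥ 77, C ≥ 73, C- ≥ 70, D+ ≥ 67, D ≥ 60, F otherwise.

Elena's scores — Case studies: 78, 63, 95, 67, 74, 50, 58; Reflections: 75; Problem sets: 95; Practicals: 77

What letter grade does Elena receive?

B-

Case studies: drop 50, 58 → average of remaining 5 = 377/5 = 75.4
Weighted total:
  Case studies 75.4 × 0.09 = 6.786
  Reflections 75 × 0.33 = 24.75
  Problem sets 95 × 0.22 = 20.9
  Practicals 77 × 0.36 = 27.72
Sum = 80.156
80.156 is ≥ 80 and < 83 → B-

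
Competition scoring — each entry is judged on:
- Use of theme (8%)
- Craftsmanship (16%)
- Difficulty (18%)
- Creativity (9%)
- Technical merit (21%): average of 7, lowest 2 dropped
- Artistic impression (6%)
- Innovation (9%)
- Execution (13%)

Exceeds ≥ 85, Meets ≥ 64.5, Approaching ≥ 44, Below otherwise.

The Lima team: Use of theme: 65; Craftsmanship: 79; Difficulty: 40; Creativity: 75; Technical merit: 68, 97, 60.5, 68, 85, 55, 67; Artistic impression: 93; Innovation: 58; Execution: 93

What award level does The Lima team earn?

Meets

Technical merit: drop 55, 60.5 → average of remaining 5 = 385/5 = 77
Weighted total:
  Use of theme 65 × 0.08 = 5.2
  Craftsmanship 79 × 0.16 = 12.64
  Difficulty 40 × 0.18 = 7.2
  Creativity 75 × 0.09 = 6.75
  Technical merit 77 × 0.21 = 16.17
  Artistic impression 93 × 0.06 = 5.58
  Innovation 58 × 0.09 = 5.22
  Execution 93 × 0.13 = 12.09
Sum = 70.85
70.85 is ≥ 64.5 and < 85 → Meets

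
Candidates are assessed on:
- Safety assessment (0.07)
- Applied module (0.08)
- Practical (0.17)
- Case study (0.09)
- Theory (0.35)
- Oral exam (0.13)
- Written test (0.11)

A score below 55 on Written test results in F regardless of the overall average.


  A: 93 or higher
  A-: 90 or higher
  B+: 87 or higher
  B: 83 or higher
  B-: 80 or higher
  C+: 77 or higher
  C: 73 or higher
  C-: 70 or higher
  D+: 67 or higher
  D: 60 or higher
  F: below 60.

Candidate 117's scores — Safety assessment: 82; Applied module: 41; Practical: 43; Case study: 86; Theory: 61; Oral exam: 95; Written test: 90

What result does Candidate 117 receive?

D+

Written test score 90 ≥ 55: minimum met.
Weighted total:
  Safety assessment 82 × 0.07 = 5.74
  Applied module 41 × 0.08 = 3.28
  Practical 43 × 0.17 = 7.31
  Case study 86 × 0.09 = 7.74
  Theory 61 × 0.35 = 21.35
  Oral exam 95 × 0.13 = 12.35
  Written test 90 × 0.11 = 9.9
Sum = 67.67
67.67 is ≥ 67 and < 70 → D+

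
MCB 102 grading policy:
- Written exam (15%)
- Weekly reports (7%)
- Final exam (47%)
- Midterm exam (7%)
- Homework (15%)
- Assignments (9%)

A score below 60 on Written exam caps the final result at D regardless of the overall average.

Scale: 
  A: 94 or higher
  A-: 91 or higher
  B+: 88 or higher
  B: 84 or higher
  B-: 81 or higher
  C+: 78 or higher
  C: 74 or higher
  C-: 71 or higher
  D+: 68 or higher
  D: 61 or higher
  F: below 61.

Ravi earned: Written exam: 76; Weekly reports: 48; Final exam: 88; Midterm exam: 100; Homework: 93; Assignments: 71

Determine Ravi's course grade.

B-

Written exam score 76 ≥ 60: minimum met.
Weighted total:
  Written exam 76 × 0.15 = 11.4
  Weekly reports 48 × 0.07 = 3.36
  Final exam 88 × 0.47 = 41.36
  Midterm exam 100 × 0.07 = 7
  Homework 93 × 0.15 = 13.95
  Assignments 71 × 0.09 = 6.39
Sum = 83.46
83.46 is ≥ 81 and < 84 → B-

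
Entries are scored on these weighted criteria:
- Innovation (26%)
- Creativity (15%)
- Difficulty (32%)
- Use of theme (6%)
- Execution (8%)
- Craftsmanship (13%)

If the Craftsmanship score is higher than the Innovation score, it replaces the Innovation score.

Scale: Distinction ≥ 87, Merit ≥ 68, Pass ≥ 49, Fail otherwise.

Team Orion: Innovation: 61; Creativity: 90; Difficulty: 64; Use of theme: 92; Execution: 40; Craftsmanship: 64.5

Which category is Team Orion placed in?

Pass

Craftsmanship (64.5) > Innovation (61), so Innovation counts as 64.5.
Weighted total:
  Innovation 64.5 × 0.26 = 16.77
  Creativity 90 × 0.15 = 13.5
  Difficulty 64 × 0.32 = 20.48
  Use of theme 92 × 0.06 = 5.52
  Execution 40 × 0.08 = 3.2
  Craftsmanship 64.5 × 0.13 = 8.385
Sum = 67.855
67.855 is ≥ 49 and < 68 → Pass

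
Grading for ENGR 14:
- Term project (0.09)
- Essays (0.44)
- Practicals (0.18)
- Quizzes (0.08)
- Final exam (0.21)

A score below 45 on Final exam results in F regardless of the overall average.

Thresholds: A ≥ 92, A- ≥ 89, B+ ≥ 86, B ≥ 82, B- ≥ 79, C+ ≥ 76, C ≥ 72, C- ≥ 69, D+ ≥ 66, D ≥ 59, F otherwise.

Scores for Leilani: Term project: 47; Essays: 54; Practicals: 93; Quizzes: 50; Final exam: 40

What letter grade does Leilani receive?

Final exam score 40 < 45: minimum not met.
Weighted total:
  Term project 47 × 0.09 = 4.23
  Essays 54 × 0.44 = 23.76
  Practicals 93 × 0.18 = 16.74
  Quizzes 50 × 0.08 = 4
  Final exam 40 × 0.21 = 8.4
Sum = 57.13
Because the Final exam minimum was not met, the result is F.

F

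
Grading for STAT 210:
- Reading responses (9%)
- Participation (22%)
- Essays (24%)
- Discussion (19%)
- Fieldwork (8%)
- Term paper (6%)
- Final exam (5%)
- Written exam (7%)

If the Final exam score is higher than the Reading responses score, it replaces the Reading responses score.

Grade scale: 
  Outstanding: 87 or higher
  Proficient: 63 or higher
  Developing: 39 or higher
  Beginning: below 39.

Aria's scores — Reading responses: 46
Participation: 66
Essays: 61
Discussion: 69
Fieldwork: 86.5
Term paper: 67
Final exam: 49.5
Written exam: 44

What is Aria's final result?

Final exam (49.5) > Reading responses (46), so Reading responses counts as 49.5.
Weighted total:
  Reading responses 49.5 × 0.09 = 4.455
  Participation 66 × 0.22 = 14.52
  Essays 61 × 0.24 = 14.64
  Discussion 69 × 0.19 = 13.11
  Fieldwork 86.5 × 0.08 = 6.92
  Term paper 67 × 0.06 = 4.02
  Final exam 49.5 × 0.05 = 2.475
  Written exam 44 × 0.07 = 3.08
Sum = 63.22
63.22 is ≥ 63 and < 87 → Proficient

Proficient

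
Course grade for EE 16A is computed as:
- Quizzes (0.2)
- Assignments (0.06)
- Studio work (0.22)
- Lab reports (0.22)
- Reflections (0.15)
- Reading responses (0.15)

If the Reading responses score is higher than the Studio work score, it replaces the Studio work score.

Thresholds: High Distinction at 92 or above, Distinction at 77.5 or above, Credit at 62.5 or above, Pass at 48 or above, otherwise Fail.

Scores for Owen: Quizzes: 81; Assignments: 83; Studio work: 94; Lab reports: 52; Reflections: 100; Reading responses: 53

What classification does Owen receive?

Credit

Reading responses (53) ≤ Studio work (94), so Studio work stays at 94.
Weighted total:
  Quizzes 81 × 0.2 = 16.2
  Assignments 83 × 0.06 = 4.98
  Studio work 94 × 0.22 = 20.68
  Lab reports 52 × 0.22 = 11.44
  Reflections 100 × 0.15 = 15
  Reading responses 53 × 0.15 = 7.95
Sum = 76.25
76.25 is ≥ 62.5 and < 77.5 → Credit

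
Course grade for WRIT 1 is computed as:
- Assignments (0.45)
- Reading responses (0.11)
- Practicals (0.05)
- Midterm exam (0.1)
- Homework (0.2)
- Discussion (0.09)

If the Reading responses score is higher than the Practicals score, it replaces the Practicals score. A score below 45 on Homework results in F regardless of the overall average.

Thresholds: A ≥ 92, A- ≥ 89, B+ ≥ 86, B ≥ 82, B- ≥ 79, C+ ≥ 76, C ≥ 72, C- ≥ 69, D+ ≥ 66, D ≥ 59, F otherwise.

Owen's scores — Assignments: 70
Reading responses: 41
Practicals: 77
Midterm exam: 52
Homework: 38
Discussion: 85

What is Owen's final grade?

Reading responses (41) ≤ Practicals (77), so Practicals stays at 77.
Homework score 38 < 45: minimum not met.
Weighted total:
  Assignments 70 × 0.45 = 31.5
  Reading responses 41 × 0.11 = 4.51
  Practicals 77 × 0.05 = 3.85
  Midterm exam 52 × 0.1 = 5.2
  Homework 38 × 0.2 = 7.6
  Discussion 85 × 0.09 = 7.65
Sum = 60.31
Because the Homework minimum was not met, the result is F.

F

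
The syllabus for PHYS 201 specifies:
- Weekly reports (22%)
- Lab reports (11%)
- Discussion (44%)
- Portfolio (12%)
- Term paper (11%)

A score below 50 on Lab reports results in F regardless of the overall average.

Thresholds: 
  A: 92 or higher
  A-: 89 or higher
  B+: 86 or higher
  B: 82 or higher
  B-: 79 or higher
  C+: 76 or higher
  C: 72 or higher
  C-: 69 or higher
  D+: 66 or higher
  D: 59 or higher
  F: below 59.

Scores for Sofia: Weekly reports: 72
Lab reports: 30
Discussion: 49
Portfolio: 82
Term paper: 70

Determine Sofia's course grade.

F

Lab reports score 30 < 50: minimum not met.
Weighted total:
  Weekly reports 72 × 0.22 = 15.84
  Lab reports 30 × 0.11 = 3.3
  Discussion 49 × 0.44 = 21.56
  Portfolio 82 × 0.12 = 9.84
  Term paper 70 × 0.11 = 7.7
Sum = 58.24
Because the Lab reports minimum was not met, the result is F.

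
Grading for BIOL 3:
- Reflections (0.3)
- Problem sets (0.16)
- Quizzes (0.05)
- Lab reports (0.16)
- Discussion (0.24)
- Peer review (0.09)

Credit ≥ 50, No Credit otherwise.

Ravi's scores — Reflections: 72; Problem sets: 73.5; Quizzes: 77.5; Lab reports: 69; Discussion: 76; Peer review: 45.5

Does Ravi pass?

Credit

Weighted total:
  Reflections 72 × 0.3 = 21.6
  Problem sets 73.5 × 0.16 = 11.76
  Quizzes 77.5 × 0.05 = 3.875
  Lab reports 69 × 0.16 = 11.04
  Discussion 76 × 0.24 = 18.24
  Peer review 45.5 × 0.09 = 4.095
Sum = 70.61
70.61 ≥ 50 → Credit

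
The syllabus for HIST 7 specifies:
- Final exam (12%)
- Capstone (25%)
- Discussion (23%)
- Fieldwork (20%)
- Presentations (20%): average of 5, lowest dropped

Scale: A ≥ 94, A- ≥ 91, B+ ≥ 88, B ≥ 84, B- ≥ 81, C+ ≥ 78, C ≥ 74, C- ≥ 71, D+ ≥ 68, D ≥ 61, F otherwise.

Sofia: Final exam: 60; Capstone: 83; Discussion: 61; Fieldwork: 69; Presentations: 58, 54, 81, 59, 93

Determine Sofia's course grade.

D+

Presentations: drop 54 → average of remaining 4 = 291/4 = 72.75
Weighted total:
  Final exam 60 × 0.12 = 7.2
  Capstone 83 × 0.25 = 20.75
  Discussion 61 × 0.23 = 14.03
  Fieldwork 69 × 0.2 = 13.8
  Presentations 72.75 × 0.2 = 14.55
Sum = 70.33
70.33 is ≥ 68 and < 71 → D+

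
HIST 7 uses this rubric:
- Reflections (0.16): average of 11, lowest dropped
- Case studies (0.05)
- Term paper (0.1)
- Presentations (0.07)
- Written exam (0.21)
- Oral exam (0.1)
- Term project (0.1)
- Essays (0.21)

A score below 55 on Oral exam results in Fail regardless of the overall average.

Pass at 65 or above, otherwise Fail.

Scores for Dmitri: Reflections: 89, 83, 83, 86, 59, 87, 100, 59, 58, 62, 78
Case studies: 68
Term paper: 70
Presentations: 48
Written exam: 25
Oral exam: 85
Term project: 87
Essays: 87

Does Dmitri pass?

Reflections: drop 58 → average of remaining 10 = 786/10 = 78.6
Oral exam score 85 ≥ 55: minimum met.
Weighted total:
  Reflections 78.6 × 0.16 = 12.576
  Case studies 68 × 0.05 = 3.4
  Term paper 70 × 0.1 = 7
  Presentations 48 × 0.07 = 3.36
  Written exam 25 × 0.21 = 5.25
  Oral exam 85 × 0.1 = 8.5
  Term project 87 × 0.1 = 8.7
  Essays 87 × 0.21 = 18.27
Sum = 67.056
67.056 ≥ 65 → Pass

Pass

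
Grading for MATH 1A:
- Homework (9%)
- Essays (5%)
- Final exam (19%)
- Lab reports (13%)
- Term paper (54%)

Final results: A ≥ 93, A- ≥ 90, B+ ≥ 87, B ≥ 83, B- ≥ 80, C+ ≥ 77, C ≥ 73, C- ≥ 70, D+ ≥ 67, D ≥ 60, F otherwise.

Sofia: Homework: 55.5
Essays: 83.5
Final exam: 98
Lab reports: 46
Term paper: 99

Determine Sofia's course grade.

Weighted total:
  Homework 55.5 × 0.09 = 4.995
  Essays 83.5 × 0.05 = 4.175
  Final exam 98 × 0.19 = 18.62
  Lab reports 46 × 0.13 = 5.98
  Term paper 99 × 0.54 = 53.46
Sum = 87.23
87.23 is ≥ 87 and < 90 → B+

B+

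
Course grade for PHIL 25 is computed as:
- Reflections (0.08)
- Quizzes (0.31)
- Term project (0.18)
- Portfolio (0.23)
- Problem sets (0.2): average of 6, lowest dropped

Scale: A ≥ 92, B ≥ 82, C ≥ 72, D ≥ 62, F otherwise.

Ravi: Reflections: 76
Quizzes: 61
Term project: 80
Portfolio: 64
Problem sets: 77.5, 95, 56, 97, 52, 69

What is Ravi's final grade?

Problem sets: drop 52 → average of remaining 5 = 394.5/5 = 78.9
Weighted total:
  Reflections 76 × 0.08 = 6.08
  Quizzes 61 × 0.31 = 18.91
  Term project 80 × 0.18 = 14.4
  Portfolio 64 × 0.23 = 14.72
  Problem sets 78.9 × 0.2 = 15.78
Sum = 69.89
69.89 is ≥ 62 and < 72 → D

D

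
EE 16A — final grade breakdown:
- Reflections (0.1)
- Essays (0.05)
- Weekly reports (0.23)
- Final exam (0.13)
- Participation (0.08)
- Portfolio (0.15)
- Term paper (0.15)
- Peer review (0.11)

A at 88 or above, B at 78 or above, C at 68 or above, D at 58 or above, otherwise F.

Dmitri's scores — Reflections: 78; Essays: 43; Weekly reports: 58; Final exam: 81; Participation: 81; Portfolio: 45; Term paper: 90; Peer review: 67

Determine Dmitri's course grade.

Weighted total:
  Reflections 78 × 0.1 = 7.8
  Essays 43 × 0.05 = 2.15
  Weekly reports 58 × 0.23 = 13.34
  Final exam 81 × 0.13 = 10.53
  Participation 81 × 0.08 = 6.48
  Portfolio 45 × 0.15 = 6.75
  Term paper 90 × 0.15 = 13.5
  Peer review 67 × 0.11 = 7.37
Sum = 67.92
67.92 is ≥ 58 and < 68 → D

D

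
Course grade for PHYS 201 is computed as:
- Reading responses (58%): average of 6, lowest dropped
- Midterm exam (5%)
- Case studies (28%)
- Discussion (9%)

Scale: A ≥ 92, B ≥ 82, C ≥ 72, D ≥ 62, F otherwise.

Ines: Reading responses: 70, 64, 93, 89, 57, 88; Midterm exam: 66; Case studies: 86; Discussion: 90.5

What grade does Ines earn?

B

Reading responses: drop 57 → average of remaining 5 = 404/5 = 80.8
Weighted total:
  Reading responses 80.8 × 0.58 = 46.864
  Midterm exam 66 × 0.05 = 3.3
  Case studies 86 × 0.28 = 24.08
  Discussion 90.5 × 0.09 = 8.145
Sum = 82.389
82.389 is ≥ 82 and < 92 → B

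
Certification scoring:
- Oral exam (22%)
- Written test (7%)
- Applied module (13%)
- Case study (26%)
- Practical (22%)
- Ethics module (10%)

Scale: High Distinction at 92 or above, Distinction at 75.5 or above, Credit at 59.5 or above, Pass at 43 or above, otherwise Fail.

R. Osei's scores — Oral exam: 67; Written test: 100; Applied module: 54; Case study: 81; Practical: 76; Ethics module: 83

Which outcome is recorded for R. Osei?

Credit

Weighted total:
  Oral exam 67 × 0.22 = 14.74
  Written test 100 × 0.07 = 7
  Applied module 54 × 0.13 = 7.02
  Case study 81 × 0.26 = 21.06
  Practical 76 × 0.22 = 16.72
  Ethics module 83 × 0.1 = 8.3
Sum = 74.84
74.84 is ≥ 59.5 and < 75.5 → Credit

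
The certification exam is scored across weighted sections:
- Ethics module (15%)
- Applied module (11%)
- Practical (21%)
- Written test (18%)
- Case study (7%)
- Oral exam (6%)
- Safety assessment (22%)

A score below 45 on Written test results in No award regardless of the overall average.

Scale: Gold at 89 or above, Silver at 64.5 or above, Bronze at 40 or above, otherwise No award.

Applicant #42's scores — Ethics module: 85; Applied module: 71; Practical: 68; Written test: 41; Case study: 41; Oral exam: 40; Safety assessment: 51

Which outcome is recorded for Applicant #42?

Written test score 41 < 45: minimum not met.
Weighted total:
  Ethics module 85 × 0.15 = 12.75
  Applied module 71 × 0.11 = 7.81
  Practical 68 × 0.21 = 14.28
  Written test 41 × 0.18 = 7.38
  Case study 41 × 0.07 = 2.87
  Oral exam 40 × 0.06 = 2.4
  Safety assessment 51 × 0.22 = 11.22
Sum = 58.71
Because the Written test minimum was not met, the result is No award.

No award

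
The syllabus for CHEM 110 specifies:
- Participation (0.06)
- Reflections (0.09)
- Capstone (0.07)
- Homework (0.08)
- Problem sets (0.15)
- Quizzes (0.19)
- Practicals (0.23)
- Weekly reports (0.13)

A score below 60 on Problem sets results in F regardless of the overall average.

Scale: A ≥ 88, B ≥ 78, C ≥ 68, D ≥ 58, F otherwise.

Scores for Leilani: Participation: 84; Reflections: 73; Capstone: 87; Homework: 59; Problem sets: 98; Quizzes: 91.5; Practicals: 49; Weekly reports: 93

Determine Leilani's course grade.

C

Problem sets score 98 ≥ 60: minimum met.
Weighted total:
  Participation 84 × 0.06 = 5.04
  Reflections 73 × 0.09 = 6.57
  Capstone 87 × 0.07 = 6.09
  Homework 59 × 0.08 = 4.72
  Problem sets 98 × 0.15 = 14.7
  Quizzes 91.5 × 0.19 = 17.385
  Practicals 49 × 0.23 = 11.27
  Weekly reports 93 × 0.13 = 12.09
Sum = 77.865
77.865 is ≥ 68 and < 78 → C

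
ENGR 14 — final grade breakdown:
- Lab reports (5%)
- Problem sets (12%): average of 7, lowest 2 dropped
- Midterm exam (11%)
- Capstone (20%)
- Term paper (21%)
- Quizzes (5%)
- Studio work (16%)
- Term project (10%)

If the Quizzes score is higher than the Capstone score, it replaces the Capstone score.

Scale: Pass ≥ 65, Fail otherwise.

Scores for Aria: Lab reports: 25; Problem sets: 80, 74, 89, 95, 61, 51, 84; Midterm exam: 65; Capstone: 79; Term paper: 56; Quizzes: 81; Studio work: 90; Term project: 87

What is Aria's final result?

Problem sets: drop 51, 61 → average of remaining 5 = 422/5 = 84.4
Quizzes (81) > Capstone (79), so Capstone counts as 81.
Weighted total:
  Lab reports 25 × 0.05 = 1.25
  Problem sets 84.4 × 0.12 = 10.128
  Midterm exam 65 × 0.11 = 7.15
  Capstone 81 × 0.2 = 16.2
  Term paper 56 × 0.21 = 11.76
  Quizzes 81 × 0.05 = 4.05
  Studio work 90 × 0.16 = 14.4
  Term project 87 × 0.1 = 8.7
Sum = 73.638
73.638 ≥ 65 → Pass

Pass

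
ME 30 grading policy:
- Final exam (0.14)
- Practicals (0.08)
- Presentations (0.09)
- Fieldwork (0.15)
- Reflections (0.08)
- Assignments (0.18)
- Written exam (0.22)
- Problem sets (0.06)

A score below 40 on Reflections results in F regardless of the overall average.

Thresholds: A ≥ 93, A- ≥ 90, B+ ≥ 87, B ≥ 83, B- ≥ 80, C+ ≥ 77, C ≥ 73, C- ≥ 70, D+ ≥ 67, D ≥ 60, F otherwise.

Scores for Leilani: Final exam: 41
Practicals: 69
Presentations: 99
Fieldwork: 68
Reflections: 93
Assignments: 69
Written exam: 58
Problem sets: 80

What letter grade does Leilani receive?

D+

Reflections score 93 ≥ 40: minimum met.
Weighted total:
  Final exam 41 × 0.14 = 5.74
  Practicals 69 × 0.08 = 5.52
  Presentations 99 × 0.09 = 8.91
  Fieldwork 68 × 0.15 = 10.2
  Reflections 93 × 0.08 = 7.44
  Assignments 69 × 0.18 = 12.42
  Written exam 58 × 0.22 = 12.76
  Problem sets 80 × 0.06 = 4.8
Sum = 67.79
67.79 is ≥ 67 and < 70 → D+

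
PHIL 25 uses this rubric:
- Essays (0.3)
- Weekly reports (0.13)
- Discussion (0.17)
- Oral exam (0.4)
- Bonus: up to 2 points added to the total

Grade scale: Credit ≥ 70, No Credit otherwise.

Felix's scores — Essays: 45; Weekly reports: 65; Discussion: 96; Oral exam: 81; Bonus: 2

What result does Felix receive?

Credit

Weighted total:
  Essays 45 × 0.3 = 13.5
  Weekly reports 65 × 0.13 = 8.45
  Discussion 96 × 0.17 = 16.32
  Oral exam 81 × 0.4 = 32.4
Sum = 70.67
Bonus: 70.67 + 2 = 72.67
72.67 ≥ 70 → Credit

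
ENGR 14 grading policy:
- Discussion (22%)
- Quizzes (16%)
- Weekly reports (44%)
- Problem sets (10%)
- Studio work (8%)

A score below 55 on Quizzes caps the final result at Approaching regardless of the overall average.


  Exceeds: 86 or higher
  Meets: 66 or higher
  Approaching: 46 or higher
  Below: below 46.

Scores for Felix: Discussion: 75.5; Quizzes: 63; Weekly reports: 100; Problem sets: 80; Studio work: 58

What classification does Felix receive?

Quizzes score 63 ≥ 55: minimum met.
Weighted total:
  Discussion 75.5 × 0.22 = 16.61
  Quizzes 63 × 0.16 = 10.08
  Weekly reports 100 × 0.44 = 44
  Problem sets 80 × 0.1 = 8
  Studio work 58 × 0.08 = 4.64
Sum = 83.33
83.33 is ≥ 66 and < 86 → Meets

Meets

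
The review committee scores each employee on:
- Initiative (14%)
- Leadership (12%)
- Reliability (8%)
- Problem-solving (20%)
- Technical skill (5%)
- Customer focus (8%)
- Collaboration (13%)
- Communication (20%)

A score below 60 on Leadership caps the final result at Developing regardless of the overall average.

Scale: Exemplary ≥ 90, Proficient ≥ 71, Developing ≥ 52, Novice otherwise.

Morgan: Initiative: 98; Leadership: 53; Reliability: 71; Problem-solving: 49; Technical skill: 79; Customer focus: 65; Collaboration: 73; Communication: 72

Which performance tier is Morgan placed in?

Developing

Leadership score 53 < 60: minimum not met.
Weighted total:
  Initiative 98 × 0.14 = 13.72
  Leadership 53 × 0.12 = 6.36
  Reliability 71 × 0.08 = 5.68
  Problem-solving 49 × 0.2 = 9.8
  Technical skill 79 × 0.05 = 3.95
  Customer focus 65 × 0.08 = 5.2
  Collaboration 73 × 0.13 = 9.49
  Communication 72 × 0.2 = 14.4
Sum = 68.6
68.6 would be Developing; cap at Developing applies → Developing.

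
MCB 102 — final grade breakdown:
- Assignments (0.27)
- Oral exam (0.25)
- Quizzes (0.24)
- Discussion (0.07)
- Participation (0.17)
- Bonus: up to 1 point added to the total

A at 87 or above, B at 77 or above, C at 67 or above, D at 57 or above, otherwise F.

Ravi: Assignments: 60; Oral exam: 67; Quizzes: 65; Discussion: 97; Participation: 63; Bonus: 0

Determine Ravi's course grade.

Weighted total:
  Assignments 60 × 0.27 = 16.2
  Oral exam 67 × 0.25 = 16.75
  Quizzes 65 × 0.24 = 15.6
  Discussion 97 × 0.07 = 6.79
  Participation 63 × 0.17 = 10.71
Sum = 66.05
Bonus: 66.05 + 0 = 66.05
66.05 is ≥ 57 and < 67 → D

D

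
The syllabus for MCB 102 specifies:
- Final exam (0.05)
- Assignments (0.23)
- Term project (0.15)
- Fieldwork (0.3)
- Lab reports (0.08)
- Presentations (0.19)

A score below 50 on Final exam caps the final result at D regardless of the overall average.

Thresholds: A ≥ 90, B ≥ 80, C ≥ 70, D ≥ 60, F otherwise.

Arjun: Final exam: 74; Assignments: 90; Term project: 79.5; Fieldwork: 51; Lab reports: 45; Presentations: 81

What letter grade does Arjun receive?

Final exam score 74 ≥ 50: minimum met.
Weighted total:
  Final exam 74 × 0.05 = 3.7
  Assignments 90 × 0.23 = 20.7
  Term project 79.5 × 0.15 = 11.925
  Fieldwork 51 × 0.3 = 15.3
  Lab reports 45 × 0.08 = 3.6
  Presentations 81 × 0.19 = 15.39
Sum = 70.615
70.615 is ≥ 70 and < 80 → C

C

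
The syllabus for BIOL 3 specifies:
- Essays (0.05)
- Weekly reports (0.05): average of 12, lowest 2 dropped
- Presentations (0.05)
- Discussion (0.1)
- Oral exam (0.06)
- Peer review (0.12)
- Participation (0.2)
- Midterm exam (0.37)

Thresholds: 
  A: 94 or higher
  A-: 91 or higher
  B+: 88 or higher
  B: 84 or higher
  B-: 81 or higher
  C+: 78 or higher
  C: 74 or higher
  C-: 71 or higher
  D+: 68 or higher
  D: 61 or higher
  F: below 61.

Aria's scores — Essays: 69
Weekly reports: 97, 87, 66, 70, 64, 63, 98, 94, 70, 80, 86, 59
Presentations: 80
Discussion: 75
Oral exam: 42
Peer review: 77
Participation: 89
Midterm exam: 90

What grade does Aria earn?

Weekly reports: drop 59, 63 → average of remaining 10 = 812/10 = 81.2
Weighted total:
  Essays 69 × 0.05 = 3.45
  Weekly reports 81.2 × 0.05 = 4.06
  Presentations 80 × 0.05 = 4
  Discussion 75 × 0.1 = 7.5
  Oral exam 42 × 0.06 = 2.52
  Peer review 77 × 0.12 = 9.24
  Participation 89 × 0.2 = 17.8
  Midterm exam 90 × 0.37 = 33.3
Sum = 81.87
81.87 is ≥ 81 and < 84 → B-

B-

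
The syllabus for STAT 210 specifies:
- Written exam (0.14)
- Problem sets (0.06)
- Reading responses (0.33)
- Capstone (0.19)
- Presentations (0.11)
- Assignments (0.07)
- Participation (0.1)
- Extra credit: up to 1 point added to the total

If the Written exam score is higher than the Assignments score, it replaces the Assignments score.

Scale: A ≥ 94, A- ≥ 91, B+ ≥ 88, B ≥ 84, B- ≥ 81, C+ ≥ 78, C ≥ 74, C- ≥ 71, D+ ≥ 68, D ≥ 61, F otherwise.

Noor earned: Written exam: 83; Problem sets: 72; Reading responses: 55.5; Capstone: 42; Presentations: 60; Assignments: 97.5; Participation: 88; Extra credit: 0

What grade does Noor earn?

Written exam (83) ≤ Assignments (97.5), so Assignments stays at 97.5.
Weighted total:
  Written exam 83 × 0.14 = 11.62
  Problem sets 72 × 0.06 = 4.32
  Reading responses 55.5 × 0.33 = 18.315
  Capstone 42 × 0.19 = 7.98
  Presentations 60 × 0.11 = 6.6
  Assignments 97.5 × 0.07 = 6.825
  Participation 88 × 0.1 = 8.8
Sum = 64.46
Extra credit: 64.46 + 0 = 64.46
64.46 is ≥ 61 and < 68 → D

D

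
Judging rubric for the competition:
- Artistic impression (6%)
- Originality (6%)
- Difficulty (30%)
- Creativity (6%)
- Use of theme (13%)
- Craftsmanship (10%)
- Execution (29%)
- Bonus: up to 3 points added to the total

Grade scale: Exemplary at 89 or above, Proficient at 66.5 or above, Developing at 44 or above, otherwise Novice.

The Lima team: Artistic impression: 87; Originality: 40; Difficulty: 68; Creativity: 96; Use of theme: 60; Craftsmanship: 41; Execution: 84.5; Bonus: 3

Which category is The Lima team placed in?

Weighted total:
  Artistic impression 87 × 0.06 = 5.22
  Originality 40 × 0.06 = 2.4
  Difficulty 68 × 0.3 = 20.4
  Creativity 96 × 0.06 = 5.76
  Use of theme 60 × 0.13 = 7.8
  Craftsmanship 41 × 0.1 = 4.1
  Execution 84.5 × 0.29 = 24.505
Sum = 70.185
Bonus: 70.185 + 3 = 73.185
73.185 is ≥ 66.5 and < 89 → Proficient

Proficient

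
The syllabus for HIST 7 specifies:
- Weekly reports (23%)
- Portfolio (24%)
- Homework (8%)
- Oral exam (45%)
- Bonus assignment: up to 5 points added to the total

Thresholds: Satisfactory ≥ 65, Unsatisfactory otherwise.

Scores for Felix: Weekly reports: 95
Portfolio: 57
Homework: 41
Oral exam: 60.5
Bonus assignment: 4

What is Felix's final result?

Weighted total:
  Weekly reports 95 × 0.23 = 21.85
  Portfolio 57 × 0.24 = 13.68
  Homework 41 × 0.08 = 3.28
  Oral exam 60.5 × 0.45 = 27.225
Sum = 66.035
Bonus assignment: 66.035 + 4 = 70.035
70.035 ≥ 65 → Satisfactory

Satisfactory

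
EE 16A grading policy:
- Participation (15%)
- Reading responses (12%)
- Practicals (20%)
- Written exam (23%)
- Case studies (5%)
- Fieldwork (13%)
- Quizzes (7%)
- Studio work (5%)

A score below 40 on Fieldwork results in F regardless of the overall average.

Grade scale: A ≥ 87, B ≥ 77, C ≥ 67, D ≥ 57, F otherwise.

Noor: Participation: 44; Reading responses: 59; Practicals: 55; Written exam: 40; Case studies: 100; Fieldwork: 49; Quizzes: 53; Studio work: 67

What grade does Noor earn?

F

Fieldwork score 49 ≥ 40: minimum met.
Weighted total:
  Participation 44 × 0.15 = 6.6
  Reading responses 59 × 0.12 = 7.08
  Practicals 55 × 0.2 = 11
  Written exam 40 × 0.23 = 9.2
  Case studies 100 × 0.05 = 5
  Fieldwork 49 × 0.13 = 6.37
  Quizzes 53 × 0.07 = 3.71
  Studio work 67 × 0.05 = 3.35
Sum = 52.31
52.31 < 57 → F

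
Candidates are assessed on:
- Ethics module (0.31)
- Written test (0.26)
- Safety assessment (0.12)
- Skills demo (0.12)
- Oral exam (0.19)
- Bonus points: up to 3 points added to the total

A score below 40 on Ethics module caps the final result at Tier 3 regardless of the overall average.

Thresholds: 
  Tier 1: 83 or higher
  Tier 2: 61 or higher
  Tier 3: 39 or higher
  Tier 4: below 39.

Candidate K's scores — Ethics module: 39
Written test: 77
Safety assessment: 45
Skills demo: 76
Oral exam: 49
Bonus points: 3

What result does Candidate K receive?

Tier 3

Ethics module score 39 < 40: minimum not met.
Weighted total:
  Ethics module 39 × 0.31 = 12.09
  Written test 77 × 0.26 = 20.02
  Safety assessment 45 × 0.12 = 5.4
  Skills demo 76 × 0.12 = 9.12
  Oral exam 49 × 0.19 = 9.31
Sum = 55.94
Bonus points: 55.94 + 3 = 58.94
58.94 would be Tier 3; cap at Tier 3 applies → Tier 3.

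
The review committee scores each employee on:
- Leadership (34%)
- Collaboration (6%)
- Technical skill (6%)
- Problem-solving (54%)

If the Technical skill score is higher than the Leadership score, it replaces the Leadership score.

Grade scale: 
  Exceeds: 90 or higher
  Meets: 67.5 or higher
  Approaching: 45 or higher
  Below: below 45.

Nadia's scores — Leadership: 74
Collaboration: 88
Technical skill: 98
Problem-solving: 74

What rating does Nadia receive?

Meets

Technical skill (98) > Leadership (74), so Leadership counts as 98.
Weighted total:
  Leadership 98 × 0.34 = 33.32
  Collaboration 88 × 0.06 = 5.28
  Technical skill 98 × 0.06 = 5.88
  Problem-solving 74 × 0.54 = 39.96
Sum = 84.44
84.44 is ≥ 67.5 and < 90 → Meets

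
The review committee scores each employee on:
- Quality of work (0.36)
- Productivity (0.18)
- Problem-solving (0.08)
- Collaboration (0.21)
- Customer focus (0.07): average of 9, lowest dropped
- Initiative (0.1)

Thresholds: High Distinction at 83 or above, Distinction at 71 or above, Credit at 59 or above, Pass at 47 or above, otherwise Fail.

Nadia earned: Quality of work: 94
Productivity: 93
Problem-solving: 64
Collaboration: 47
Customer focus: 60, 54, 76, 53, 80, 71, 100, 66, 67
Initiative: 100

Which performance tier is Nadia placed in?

Customer focus: drop 53 → average of remaining 8 = 574/8 = 71.75
Weighted total:
  Quality of work 94 × 0.36 = 33.84
  Productivity 93 × 0.18 = 16.74
  Problem-solving 64 × 0.08 = 5.12
  Collaboration 47 × 0.21 = 9.87
  Customer focus 71.75 × 0.07 = 5.0225
  Initiative 100 × 0.1 = 10
Sum = 80.5925
80.5925 is ≥ 71 and < 83 → Distinction

Distinction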